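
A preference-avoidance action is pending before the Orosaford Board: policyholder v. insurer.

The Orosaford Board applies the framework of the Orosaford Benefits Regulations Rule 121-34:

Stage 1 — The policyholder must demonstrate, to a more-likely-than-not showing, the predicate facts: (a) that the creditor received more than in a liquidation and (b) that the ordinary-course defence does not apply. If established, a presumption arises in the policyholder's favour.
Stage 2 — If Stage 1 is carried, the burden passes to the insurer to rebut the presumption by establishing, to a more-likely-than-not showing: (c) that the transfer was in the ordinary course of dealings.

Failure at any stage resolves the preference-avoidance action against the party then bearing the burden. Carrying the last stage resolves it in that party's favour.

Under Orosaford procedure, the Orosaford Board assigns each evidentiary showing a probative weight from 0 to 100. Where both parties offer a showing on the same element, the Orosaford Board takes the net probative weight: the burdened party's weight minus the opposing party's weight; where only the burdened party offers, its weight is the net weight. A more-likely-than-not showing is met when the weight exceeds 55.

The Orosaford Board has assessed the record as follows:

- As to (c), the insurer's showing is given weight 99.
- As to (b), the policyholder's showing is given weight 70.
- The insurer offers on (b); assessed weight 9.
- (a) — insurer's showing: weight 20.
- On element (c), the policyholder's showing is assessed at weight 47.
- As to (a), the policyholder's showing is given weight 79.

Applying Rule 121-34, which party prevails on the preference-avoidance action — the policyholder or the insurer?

At Stage 1 the policyholder must meet a more-likely-than-not showing (weight exceeds 55): on (a) the weight is 79 less the opposing 20 gives net 59, which does exceed 55, so (a) meets the standard; on (b) the weight is 70 less the opposing 9 gives net 61, which does exceed 55, so (b) meets the standard.
  The policyholder carries Stage 1; the insurer now bears the burden.
At Stage 2 the insurer must meet a more-likely-than-not showing (weight exceeds 55): on (c) the weight is 99 less the opposing 47 gives net 52, which does not exceed 55, so (c) does not meet the standard.
  The insurer does not carry Stage 2.
The policyholder prevails.

policyholder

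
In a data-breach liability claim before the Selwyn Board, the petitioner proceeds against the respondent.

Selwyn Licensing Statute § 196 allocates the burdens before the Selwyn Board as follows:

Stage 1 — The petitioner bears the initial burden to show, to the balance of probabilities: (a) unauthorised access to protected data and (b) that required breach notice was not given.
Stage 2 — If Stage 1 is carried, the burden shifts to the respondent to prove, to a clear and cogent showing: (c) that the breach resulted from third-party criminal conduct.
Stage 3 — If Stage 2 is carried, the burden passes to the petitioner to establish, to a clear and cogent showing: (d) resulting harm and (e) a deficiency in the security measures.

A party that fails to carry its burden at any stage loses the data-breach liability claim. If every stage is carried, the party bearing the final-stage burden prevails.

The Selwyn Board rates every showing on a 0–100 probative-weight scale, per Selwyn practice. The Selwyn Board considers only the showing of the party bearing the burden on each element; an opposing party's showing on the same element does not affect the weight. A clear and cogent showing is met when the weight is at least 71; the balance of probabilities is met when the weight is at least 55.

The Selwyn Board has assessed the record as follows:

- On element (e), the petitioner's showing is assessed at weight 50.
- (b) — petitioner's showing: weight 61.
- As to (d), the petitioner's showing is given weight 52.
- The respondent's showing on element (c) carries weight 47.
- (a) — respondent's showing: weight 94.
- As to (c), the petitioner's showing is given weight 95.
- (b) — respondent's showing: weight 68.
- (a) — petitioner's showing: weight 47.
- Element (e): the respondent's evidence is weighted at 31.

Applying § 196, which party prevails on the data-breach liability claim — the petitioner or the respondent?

At Stage 1 the petitioner must meet the balance of probabilities (weight is at least 55): on (a) the weight is 47 (the respondent's 94 is given no effect), < 55, so (a) does not meet the standard; on (b) the weight is 61 (the respondent's 68 is given no effect), ≥ 55, so (b) meets the standard.
  Stage 1 not carried; the petitioner fails its burden.
The analysis ends at Stage 1; the respondent prevails.

respondent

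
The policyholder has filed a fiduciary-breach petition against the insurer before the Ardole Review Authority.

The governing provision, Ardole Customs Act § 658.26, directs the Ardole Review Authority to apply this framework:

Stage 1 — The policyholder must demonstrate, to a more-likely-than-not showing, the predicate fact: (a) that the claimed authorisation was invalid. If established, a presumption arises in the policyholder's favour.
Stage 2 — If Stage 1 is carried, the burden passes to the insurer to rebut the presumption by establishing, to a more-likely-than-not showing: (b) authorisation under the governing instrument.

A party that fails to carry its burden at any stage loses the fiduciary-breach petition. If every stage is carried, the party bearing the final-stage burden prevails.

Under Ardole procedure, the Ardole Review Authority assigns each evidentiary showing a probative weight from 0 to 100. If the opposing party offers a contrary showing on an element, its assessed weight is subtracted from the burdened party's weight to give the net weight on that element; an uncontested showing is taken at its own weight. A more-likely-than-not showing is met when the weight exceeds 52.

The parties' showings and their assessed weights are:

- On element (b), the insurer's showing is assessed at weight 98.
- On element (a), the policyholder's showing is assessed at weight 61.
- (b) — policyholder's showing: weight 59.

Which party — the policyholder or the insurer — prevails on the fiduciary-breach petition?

At Stage 1 the policyholder must meet a more-likely-than-not showing (weight exceeds 52): on (a) the weight is 61, which does exceed 52, so (a) meets the standard.
  All elements met. The burden passes to the insurer.
At Stage 2 the insurer must meet a more-likely-than-not showing (weight exceeds 52): on (b) the weight is 98 less the opposing 59 gives net 39, ≤ 52, so (b) does not meet the standard.
  Not every element is met, so the insurer fails to carry Stage 2.
The policyholder prevails.

policyholder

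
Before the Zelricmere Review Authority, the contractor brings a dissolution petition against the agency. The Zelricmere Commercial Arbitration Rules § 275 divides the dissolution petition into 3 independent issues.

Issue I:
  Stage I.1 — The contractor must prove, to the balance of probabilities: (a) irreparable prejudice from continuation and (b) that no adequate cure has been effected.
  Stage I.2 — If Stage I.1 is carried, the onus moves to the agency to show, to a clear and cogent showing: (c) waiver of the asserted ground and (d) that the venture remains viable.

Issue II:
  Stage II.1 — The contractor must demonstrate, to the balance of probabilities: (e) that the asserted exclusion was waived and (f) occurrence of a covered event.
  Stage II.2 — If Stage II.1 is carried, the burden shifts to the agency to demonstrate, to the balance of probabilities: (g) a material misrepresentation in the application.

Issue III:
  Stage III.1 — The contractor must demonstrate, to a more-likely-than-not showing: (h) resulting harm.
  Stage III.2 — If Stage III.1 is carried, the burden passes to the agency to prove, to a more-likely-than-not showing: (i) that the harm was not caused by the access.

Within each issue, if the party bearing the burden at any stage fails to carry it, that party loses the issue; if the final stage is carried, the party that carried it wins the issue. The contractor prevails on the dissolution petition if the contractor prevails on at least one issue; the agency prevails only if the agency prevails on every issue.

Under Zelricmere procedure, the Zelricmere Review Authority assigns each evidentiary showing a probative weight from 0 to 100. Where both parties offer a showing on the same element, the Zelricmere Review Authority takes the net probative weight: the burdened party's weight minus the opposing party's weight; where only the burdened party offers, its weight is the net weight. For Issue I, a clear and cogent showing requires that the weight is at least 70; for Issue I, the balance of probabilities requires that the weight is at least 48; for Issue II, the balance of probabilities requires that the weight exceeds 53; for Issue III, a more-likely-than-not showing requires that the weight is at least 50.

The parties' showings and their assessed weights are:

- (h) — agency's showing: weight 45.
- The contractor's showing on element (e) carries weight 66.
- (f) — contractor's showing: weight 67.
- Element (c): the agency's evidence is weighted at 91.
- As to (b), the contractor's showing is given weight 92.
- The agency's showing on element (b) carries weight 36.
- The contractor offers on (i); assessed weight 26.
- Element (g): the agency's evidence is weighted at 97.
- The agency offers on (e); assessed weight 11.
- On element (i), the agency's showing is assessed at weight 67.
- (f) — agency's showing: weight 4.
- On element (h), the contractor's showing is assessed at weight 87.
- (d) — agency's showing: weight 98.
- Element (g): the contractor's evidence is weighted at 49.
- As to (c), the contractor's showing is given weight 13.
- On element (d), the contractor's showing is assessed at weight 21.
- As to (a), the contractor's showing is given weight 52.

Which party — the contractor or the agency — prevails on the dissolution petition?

contractor

— Issue I —
At Stage I.1 the contractor must meet the balance of probabilities (weight is at least 48): on (a) the weight is 52, ≥ 48, so (a) meets the standard; on (b) the weight is 92 less the opposing 36 gives net 56, which does reach 48, so (b) meets the standard.
  Stage I.1 is satisfied; the onus moves to the agency.
At Stage I.2 the agency must meet a clear and cogent showing (weight is at least 70): on (c) the weight is 91 less the opposing 13 gives net 78, which does reach 70, so (c) meets the standard; on (d) the weight is 98 less the opposing 21 gives net 77, which does reach 70, so (d) meets the standard.
  The agency carries the last stage.
All stages carried — the agency prevails on this issue.
— Issue II —
At Stage II.1 the contractor must meet the balance of probabilities (weight exceeds 53): on (e) the weight is 66 less the opposing 11 gives net 55, > 53, so (e) meets the standard; on (f) the weight is 67 less the opposing 4 gives net 63, which does exceed 53, so (f) meets the standard.
  All elements met. The burden passes to the agency.
At Stage II.2 the agency must meet the balance of probabilities (weight exceeds 53): on (g) the weight is 97 less the opposing 49 gives net 48, which does not exceed 53, so (g) does not meet the standard.
  The agency does not carry Stage II.2.
The analysis ends at Stage II.2; the contractor prevails on this issue.
— Issue III —
Stage III.1 (contractor, a more-likely-than-not showing, weight is at least 50): (h) net 87−45=42 < 50 — fails.
  The contractor does not carry Stage III.1.
The agency prevails on this issue.
Per-issue: Issue I → agency; Issue II → contractor; Issue III → agency. The contractor must prevail on at least one issue; overall, the contractor prevails.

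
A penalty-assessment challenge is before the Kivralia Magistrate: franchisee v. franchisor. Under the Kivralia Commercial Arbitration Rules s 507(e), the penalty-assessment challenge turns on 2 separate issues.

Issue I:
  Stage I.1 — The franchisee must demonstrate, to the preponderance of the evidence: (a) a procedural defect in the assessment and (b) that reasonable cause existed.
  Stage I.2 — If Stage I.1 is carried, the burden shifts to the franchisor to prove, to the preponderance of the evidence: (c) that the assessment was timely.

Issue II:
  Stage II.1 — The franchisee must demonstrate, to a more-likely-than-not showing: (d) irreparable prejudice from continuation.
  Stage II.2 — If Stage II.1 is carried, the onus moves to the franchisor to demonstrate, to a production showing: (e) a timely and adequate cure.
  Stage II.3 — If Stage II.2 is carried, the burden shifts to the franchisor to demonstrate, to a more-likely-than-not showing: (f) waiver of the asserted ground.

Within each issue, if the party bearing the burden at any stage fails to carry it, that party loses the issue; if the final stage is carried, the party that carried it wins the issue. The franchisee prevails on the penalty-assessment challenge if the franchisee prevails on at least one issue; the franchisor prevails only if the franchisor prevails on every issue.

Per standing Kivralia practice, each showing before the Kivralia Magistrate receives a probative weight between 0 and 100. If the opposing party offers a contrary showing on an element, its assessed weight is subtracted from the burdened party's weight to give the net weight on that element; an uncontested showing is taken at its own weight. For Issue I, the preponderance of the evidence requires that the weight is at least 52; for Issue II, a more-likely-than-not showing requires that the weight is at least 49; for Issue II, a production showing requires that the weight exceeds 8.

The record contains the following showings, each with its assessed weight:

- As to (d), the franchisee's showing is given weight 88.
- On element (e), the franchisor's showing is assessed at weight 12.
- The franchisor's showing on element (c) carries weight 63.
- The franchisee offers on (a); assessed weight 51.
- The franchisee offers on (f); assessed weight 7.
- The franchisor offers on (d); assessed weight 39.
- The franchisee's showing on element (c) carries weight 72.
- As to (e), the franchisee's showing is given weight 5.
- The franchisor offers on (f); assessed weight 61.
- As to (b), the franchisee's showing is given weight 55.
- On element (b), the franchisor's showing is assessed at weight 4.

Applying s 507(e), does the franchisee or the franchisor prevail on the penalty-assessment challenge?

franchisee

— Issue I —
Stage I.1 (franchisee, the preponderance of the evidence, weight is at least 52): (a) 51 < 52 — fails; (b) net 55−4=51 < 52 — fails.
  The franchisee does not carry Stage I.1.
The franchisor prevails on this issue.
— Issue II —
Stage II.1 — burden on franchisee; standard: a more-likely-than-not showing (weight is at least 49).
    (d): 88 − 39 = 49 ≥ 49 [met]
  The franchisee carries Stage II.1; the franchisor now bears the burden.
Stage II.2 — burden on franchisor; standard: a production showing (weight exceeds 8).
    (e): 12 − 5 = 7 ≤ 8 [not met]
  The franchisor does not carry Stage II.2.
So the franchisee prevails on this issue.
Per-issue: Issue I → franchisor; Issue II → franchisee. The franchisee must prevail on at least one issue; overall, the franchisee prevails.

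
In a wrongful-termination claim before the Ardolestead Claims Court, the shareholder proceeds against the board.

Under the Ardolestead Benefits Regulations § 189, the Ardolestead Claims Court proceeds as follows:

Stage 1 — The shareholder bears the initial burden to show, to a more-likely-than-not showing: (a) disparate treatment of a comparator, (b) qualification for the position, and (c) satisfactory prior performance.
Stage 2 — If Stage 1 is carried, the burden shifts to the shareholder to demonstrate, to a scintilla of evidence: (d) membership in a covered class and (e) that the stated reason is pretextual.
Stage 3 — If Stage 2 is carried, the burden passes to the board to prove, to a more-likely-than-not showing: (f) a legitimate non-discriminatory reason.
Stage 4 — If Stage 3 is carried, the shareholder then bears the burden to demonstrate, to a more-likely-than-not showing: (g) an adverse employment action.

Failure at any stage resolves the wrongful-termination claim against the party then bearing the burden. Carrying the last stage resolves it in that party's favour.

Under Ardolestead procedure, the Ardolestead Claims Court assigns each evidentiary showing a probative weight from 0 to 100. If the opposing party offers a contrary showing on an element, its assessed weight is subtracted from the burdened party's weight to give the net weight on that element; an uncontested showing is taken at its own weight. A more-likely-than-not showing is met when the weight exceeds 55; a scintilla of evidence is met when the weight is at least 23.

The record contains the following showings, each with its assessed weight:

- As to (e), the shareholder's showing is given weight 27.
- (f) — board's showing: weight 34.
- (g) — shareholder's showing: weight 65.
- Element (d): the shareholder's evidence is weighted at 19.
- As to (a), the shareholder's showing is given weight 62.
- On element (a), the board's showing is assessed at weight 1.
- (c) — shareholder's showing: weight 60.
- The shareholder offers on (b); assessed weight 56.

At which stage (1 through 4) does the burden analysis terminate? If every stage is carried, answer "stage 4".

Stage 1 — burden on shareholder; standard: a more-likely-than-not showing (weight exceeds 55).
    (a): 62 − 1 = 61 > 55 [met]
    (b): 56 > 55 [met]
    (c): 60 > 55 [met]
  Stage 1 carried; the burden remains with the shareholder.
Stage 2 — burden on shareholder; standard: a scintilla of evidence (weight is at least 23).
    (d): 19 < 23 [not met]
    (e): 27 ≥ 23 [met]
  The shareholder does not carry Stage 2.
The analysis ends at Stage 2; the board prevails.

stage 2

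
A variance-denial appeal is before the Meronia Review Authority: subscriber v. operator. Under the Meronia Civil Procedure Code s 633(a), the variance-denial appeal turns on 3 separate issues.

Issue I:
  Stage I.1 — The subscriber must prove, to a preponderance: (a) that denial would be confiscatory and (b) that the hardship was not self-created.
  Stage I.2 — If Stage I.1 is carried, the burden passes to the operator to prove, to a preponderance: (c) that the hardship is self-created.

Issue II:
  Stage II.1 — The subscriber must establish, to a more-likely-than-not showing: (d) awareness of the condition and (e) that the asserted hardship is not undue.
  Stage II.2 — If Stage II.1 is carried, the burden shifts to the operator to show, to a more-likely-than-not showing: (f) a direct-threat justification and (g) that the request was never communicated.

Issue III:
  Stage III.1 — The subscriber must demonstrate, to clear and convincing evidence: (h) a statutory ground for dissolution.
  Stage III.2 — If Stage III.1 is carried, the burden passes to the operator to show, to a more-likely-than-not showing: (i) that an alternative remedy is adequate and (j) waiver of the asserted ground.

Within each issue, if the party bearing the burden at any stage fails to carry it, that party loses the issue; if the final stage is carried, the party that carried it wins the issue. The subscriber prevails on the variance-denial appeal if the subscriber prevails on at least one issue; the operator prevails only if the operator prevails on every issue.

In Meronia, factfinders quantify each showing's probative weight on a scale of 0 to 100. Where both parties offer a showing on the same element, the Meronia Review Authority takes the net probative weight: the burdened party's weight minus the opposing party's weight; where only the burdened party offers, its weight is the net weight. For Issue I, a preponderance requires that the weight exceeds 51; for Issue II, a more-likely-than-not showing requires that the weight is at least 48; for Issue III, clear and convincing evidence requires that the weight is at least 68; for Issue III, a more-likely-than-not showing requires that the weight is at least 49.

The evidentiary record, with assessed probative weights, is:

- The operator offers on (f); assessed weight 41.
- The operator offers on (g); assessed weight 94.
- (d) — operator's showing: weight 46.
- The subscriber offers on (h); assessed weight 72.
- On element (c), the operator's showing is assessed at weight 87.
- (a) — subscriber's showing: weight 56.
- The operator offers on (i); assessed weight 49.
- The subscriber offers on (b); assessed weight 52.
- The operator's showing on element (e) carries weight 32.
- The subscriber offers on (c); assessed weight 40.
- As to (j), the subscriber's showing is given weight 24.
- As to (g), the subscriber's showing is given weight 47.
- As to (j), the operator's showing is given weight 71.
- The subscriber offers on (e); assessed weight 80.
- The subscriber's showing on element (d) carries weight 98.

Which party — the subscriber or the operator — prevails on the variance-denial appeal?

subscriber

— Issue I —
Stage I.1 — burden on subscriber; standard: a preponderance (weight exceeds 51).
    (a): 56 > 51 [met]
    (b): 52 > 51 [met]
  The subscriber carries Stage I.1; the operator now bears the burden.
Stage I.2 — burden on operator; standard: a preponderance (weight exceeds 51).
    (c): 87 − 40 = 47 ≤ 51 [not met]
  The operator does not carry Stage I.2.
The subscriber prevails on this issue.
— Issue II —
Stage II.1 (subscriber, a more-likely-than-not showing, weight is at least 48): (d) net 98−46=52 ≥ 48 — meets; (e) net 80−32=48 ≥ 48 — meets.
  Stage II.1 carried; the burden shifts to the operator.
Stage II.2 (operator, a more-likely-than-not showing, weight is at least 48): (f) 41 < 48 — fails; (g) net 94−47=47 < 48 — fails.
  Not every element is met, so the operator fails to carry Stage II.2.
The analysis ends at Stage II.2; the subscriber prevails on this issue.
— Issue III —
Stage III.1 (subscriber, clear and convincing evidence, weight is at least 68): (h) 72 ≥ 68 — meets.
  All elements met. The burden passes to the operator.
Stage III.2 (operator, a more-likely-than-not showing, weight is at least 49): (i) 49 ≥ 49 — meets; (j) net 71−24=47 < 49 — fails.
  Stage III.2 not carried; the operator fails its burden.
The analysis ends at Stage III.2; the subscriber prevails on this issue.
Per-issue: Issue I → subscriber; Issue II → subscriber; Issue III → subscriber. The subscriber must prevail on at least one issue; overall, the subscriber prevails.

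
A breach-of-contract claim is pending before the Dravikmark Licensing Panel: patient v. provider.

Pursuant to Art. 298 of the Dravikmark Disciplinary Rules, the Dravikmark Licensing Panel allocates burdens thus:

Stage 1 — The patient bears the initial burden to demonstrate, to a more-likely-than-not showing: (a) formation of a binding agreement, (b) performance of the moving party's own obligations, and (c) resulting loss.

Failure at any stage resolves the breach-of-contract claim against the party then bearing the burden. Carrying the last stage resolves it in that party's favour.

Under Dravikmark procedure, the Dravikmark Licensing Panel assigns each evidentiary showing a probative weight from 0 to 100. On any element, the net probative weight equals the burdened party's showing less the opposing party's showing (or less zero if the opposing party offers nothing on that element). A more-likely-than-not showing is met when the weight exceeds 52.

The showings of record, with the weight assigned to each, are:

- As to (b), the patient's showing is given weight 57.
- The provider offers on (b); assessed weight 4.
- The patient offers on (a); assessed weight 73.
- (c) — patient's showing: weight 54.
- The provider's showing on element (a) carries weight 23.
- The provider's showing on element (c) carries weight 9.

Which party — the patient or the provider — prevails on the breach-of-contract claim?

Stage 1 — burden on patient; standard: a more-likely-than-not showing (weight exceeds 52).
    (a): 73 − 23 = 50 ≤ 52 [not met]
    (b): 57 − 4 = 53 > 52 [met]
    (c): 54 − 9 = 45 ≤ 52 [not met]
  Not every element is met, so the patient fails to carry Stage 1.
The analysis ends at Stage 1; the provider prevails.

provider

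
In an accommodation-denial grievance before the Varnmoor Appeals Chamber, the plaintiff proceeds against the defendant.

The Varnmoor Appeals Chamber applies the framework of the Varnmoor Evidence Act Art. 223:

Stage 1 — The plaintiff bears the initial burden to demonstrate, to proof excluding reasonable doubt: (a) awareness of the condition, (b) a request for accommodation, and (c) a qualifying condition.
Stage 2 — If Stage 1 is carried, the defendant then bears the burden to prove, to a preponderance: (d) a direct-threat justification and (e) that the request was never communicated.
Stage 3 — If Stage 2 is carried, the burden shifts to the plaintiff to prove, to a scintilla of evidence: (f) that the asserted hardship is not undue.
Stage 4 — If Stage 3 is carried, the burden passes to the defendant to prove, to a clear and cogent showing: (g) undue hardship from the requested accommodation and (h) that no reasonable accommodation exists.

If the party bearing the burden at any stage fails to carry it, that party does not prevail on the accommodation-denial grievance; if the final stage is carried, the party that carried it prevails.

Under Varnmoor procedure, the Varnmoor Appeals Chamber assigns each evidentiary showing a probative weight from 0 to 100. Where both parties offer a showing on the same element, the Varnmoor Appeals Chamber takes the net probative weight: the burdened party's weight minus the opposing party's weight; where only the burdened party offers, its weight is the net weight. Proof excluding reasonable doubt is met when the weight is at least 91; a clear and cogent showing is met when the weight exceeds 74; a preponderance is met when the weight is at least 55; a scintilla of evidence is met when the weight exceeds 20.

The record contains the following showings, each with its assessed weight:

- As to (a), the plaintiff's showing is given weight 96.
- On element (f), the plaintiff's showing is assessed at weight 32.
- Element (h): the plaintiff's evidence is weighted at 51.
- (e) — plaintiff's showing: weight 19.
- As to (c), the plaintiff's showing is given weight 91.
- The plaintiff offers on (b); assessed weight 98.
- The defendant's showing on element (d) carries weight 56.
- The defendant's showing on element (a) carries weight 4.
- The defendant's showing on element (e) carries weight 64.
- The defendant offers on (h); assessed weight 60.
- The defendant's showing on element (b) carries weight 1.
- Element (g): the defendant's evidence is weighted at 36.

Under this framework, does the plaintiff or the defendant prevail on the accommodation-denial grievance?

Stage 1 — burden on plaintiff; standard: proof excluding reasonable doubt (weight is at least 91).
    (a): 96 − 4 = 92 ≥ 91 [met]
    (b): 98 − 1 = 97 ≥ 91 [met]
    (c): 91 ≥ 91 [met]
  Stage 1 is satisfied; the onus moves to the defendant.
Stage 2 — burden on defendant; standard: a preponderance (weight is at least 55).
    (d): 56 ≥ 55 [met]
    (e): 64 − 19 = 45 < 55 [not met]
  Stage 2 not carried; the defendant fails its burden.
The analysis ends at Stage 2; the plaintiff prevails.

plaintiff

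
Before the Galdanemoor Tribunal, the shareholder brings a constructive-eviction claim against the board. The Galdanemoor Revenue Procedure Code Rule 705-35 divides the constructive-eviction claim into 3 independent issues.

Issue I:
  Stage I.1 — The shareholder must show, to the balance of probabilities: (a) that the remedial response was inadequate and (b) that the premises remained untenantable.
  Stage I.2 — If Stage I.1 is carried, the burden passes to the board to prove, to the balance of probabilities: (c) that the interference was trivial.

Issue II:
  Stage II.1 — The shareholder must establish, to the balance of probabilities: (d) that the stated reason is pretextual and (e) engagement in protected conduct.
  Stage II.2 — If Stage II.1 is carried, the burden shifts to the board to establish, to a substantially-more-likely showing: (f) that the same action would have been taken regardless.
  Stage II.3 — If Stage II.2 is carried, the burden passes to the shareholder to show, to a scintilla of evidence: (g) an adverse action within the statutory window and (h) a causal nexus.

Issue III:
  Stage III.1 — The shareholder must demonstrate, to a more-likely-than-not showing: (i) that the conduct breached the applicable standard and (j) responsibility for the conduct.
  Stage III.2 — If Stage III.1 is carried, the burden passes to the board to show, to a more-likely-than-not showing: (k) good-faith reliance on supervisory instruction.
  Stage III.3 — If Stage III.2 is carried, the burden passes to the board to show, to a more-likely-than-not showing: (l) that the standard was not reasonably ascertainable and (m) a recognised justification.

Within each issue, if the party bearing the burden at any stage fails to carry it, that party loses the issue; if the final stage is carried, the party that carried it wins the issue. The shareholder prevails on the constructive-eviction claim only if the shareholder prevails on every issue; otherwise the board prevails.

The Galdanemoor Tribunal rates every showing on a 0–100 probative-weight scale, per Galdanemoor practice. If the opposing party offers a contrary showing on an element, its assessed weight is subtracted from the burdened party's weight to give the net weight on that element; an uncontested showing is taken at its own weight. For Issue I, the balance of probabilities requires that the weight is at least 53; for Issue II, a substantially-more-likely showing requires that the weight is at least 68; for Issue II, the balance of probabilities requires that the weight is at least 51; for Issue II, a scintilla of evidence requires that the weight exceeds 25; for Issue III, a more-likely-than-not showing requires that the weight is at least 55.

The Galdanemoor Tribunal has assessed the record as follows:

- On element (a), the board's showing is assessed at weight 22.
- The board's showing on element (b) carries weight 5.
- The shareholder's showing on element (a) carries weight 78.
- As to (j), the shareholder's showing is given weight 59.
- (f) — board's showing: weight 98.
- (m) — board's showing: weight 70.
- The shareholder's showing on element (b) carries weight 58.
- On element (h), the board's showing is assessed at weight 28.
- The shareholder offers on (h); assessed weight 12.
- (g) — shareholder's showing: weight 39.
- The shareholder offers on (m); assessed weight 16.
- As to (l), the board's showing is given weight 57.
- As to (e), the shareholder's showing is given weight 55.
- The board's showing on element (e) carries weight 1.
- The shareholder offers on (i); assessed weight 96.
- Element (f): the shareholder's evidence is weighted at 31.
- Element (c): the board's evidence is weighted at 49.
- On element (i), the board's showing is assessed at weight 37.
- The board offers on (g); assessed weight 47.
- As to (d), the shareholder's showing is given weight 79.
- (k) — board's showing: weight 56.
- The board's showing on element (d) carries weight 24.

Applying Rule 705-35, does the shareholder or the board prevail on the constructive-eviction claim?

shareholder

— Issue I —
At Stage I.1 the shareholder must meet the balance of probabilities (weight is at least 53): on (a) the weight is 78 less the opposing 22 gives net 56, ≥ 53, so (a) meets the standard; on (b) the weight is 58 less the opposing 5 gives net 53, ≥ 53, so (b) meets the standard.
  Stage I.1 is satisfied; the onus moves to the board.
At Stage I.2 the board must meet the balance of probabilities (weight is at least 53): on (c) the weight is 49, which does not reach 53, so (c) does not meet the standard.
  Stage I.2 not carried; the board fails its burden.
The shareholder prevails on this issue.
— Issue II —
Stage II.1 (shareholder, the balance of probabilities, weight is at least 51): (d) net 79−24=55 ≥ 51 — meets; (e) net 55−1=54 ≥ 51 — meets.
  All elements met. The burden passes to the board.
Stage II.2 (board, a substantially-more-likely showing, weight is at least 68): (f) net 98−31=67 < 68 — fails.
  Stage II.2 not carried; the board fails its burden.
So the shareholder prevails on this issue.
— Issue III —
Stage III.1 (shareholder, a more-likely-than-not showing, weight is at least 55): (i) net 96−37=59 ≥ 55 — meets; (j) 59 ≥ 55 — meets.
  The shareholder carries Stage III.1; the board now bears the burden.
Stage III.2 (board, a more-likely-than-not showing, weight is at least 55): (k) 56 ≥ 55 — meets.
  All elements met. The board retains the burden for Stage III.3.
Stage III.3 (board, a more-likely-than-not showing, weight is at least 55): (l) 57 ≥ 55 — meets; (m) net 70−16=54 < 55 — fails.
  The board does not carry Stage III.3.
The analysis ends at Stage III.3; the shareholder prevails on this issue.
Per-issue: Issue I → shareholder; Issue II → shareholder; Issue III → shareholder. The shareholder must prevail on every issue; overall, the shareholder prevails.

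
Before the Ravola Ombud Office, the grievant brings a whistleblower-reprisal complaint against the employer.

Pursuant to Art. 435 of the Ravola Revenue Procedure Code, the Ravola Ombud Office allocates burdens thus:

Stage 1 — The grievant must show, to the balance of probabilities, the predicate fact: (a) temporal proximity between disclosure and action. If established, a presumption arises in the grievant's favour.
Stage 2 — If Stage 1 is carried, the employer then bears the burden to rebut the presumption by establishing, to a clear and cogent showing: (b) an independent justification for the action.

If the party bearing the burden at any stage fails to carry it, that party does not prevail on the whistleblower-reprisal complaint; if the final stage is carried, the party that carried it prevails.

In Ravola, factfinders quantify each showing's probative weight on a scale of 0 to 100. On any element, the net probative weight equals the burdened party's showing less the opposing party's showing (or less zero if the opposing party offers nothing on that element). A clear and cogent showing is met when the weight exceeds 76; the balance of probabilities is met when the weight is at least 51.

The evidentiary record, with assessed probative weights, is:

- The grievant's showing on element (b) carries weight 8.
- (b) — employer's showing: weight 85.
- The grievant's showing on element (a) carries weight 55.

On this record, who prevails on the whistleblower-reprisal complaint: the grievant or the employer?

employer

Stage 1 — burden on grievant; standard: the balance of probabilities (weight is at least 51).
    (a): 55 ≥ 51 [met]
  All elements met. The burden passes to the employer.
Stage 2 — burden on employer; standard: a clear and cogent showing (weight exceeds 76).
    (b): 85 − 8 = 77 > 76 [met]
  Stage 2 carried; the final stage is satisfied.
With every stage satisfied, the employer prevails.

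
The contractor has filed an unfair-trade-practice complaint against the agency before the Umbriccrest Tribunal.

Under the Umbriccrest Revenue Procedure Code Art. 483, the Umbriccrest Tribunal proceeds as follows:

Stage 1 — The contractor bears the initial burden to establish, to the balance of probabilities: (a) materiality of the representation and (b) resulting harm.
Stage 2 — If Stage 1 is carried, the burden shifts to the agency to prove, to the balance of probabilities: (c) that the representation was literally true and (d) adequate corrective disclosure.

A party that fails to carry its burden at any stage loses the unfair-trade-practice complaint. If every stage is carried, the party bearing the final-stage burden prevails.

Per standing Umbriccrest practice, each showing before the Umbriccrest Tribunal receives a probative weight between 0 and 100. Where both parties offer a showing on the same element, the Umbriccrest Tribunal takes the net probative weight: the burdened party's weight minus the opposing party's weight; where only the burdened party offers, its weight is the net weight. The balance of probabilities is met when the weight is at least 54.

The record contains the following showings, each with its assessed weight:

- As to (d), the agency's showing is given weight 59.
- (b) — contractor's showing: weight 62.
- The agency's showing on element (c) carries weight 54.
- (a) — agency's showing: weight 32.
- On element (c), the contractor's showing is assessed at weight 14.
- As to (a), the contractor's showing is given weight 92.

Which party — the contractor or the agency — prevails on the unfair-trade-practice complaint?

contractor

Stage 1 — burden on contractor; standard: the balance of probabilities (weight is at least 54).
    (a): 92 − 32 = 60 ≥ 54 [met]
    (b): 62 ≥ 54 [met]
  Stage 1 carried; the burden shifts to the agency.
Stage 2 — burden on agency; standard: the balance of probabilities (weight is at least 54).
    (c): 54 − 14 = 40 < 54 [not met]
    (d): 59 ≥ 54 [met]
  Stage 2 not carried; the agency fails its burden.
The contractor prevails.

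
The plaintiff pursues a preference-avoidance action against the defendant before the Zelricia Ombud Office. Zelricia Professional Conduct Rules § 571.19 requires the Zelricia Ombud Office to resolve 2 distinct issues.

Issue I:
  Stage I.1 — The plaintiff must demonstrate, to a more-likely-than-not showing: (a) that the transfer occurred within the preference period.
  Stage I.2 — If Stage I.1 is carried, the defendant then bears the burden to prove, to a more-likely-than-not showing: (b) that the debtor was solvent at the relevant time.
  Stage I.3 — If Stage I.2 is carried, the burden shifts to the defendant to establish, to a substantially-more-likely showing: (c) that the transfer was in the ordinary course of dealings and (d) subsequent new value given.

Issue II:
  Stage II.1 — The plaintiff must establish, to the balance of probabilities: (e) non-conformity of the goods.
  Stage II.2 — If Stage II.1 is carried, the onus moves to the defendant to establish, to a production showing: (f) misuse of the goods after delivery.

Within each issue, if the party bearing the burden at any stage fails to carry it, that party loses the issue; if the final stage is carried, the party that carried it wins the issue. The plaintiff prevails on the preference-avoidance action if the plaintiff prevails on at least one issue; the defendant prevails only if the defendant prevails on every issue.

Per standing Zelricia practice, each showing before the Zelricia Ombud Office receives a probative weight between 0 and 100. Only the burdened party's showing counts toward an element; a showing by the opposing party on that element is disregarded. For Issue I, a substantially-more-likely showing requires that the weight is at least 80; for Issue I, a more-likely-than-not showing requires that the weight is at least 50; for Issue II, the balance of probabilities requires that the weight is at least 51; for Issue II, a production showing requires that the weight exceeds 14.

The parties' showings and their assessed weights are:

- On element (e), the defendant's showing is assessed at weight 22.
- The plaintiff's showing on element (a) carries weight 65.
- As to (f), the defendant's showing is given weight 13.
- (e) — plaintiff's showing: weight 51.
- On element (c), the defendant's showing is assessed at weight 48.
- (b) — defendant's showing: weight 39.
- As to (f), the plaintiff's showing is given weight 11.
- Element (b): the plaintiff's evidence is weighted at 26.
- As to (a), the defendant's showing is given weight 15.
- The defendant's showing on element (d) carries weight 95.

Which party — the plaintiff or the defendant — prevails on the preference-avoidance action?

plaintiff

— Issue I —
Stage I.1 (plaintiff, a more-likely-than-not showing, weight is at least 50): (a) 65 (defendant's 15 disregarded) ≥ 50 — meets.
  The plaintiff carries Stage I.1; the defendant now bears the burden.
Stage I.2 (defendant, a more-likely-than-not showing, weight is at least 50): (b) 39 (plaintiff's 26 disregarded) < 50 — fails.
  Stage I.2 not carried; the defendant fails its burden.
The analysis ends at Stage I.2; the plaintiff prevails on this issue.
— Issue II —
Stage II.1 (plaintiff, the balance of probabilities, weight is at least 51): (e) 51 (defendant's 22 disregarded) ≥ 51 — meets.
  The plaintiff carries Stage II.1; the defendant now bears the burden.
Stage II.2 (defendant, a production showing, weight exceeds 14): (f) 13 (plaintiff's 11 disregarded) ≤ 14 — fails.
  The defendant does not carry Stage II.2.
So the plaintiff prevails on this issue.
Per-issue: Issue I → plaintiff; Issue II → plaintiff. The plaintiff must prevail on at least one issue; overall, the plaintiff prevails.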